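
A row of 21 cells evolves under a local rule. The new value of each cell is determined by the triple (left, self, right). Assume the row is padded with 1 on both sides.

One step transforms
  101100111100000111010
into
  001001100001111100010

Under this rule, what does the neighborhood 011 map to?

1

At position 2 the neighborhood is 011; the next row has 1 there.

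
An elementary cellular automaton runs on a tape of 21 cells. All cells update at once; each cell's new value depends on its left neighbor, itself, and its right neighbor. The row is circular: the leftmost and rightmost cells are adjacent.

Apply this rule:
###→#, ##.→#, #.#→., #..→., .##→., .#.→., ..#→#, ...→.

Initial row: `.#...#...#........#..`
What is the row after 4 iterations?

#...#...#........#...
...#...#........#...#
..#...#........#...#.
.#...#........#...#..

.#...#........#...#..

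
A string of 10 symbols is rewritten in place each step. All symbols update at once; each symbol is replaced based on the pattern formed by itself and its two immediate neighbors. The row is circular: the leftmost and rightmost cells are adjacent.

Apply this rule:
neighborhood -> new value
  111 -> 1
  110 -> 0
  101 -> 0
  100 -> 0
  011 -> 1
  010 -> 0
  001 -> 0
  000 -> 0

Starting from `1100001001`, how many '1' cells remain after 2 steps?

1000000001
0000000001
count of 1: 1

1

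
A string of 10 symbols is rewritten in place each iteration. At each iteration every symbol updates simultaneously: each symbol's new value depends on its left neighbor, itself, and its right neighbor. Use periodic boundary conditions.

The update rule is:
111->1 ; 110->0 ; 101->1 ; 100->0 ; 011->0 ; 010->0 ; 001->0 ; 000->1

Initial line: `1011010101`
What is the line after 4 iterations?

0100101010
0000010100
1111001001
1110000000

1110000000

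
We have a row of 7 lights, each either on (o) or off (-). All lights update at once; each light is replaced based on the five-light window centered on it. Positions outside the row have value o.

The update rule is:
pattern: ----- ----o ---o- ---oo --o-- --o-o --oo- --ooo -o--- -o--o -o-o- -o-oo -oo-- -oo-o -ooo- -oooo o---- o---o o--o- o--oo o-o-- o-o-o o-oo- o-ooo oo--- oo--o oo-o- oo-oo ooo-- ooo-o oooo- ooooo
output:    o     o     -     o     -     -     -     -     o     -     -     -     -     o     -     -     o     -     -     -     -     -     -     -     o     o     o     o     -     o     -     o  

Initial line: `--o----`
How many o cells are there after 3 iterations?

3

o--oooo
-o---oo
o-o-o--
count of o: 3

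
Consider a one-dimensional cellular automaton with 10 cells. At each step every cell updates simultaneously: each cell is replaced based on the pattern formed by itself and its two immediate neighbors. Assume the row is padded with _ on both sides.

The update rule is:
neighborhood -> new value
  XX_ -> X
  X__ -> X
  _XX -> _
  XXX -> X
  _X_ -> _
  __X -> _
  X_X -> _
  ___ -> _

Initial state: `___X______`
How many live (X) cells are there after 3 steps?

____X_____
_____X____
______X___
count of X: 1

1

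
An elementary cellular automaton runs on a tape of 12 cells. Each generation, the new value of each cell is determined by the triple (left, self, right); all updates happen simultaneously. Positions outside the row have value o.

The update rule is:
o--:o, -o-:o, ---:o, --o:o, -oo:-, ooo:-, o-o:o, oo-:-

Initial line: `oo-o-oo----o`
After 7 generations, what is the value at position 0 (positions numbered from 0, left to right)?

-

generation 1: --ooo--oooo-
generation 2: oo---oo----o
generation 3: --ooo--oooo-  (repeats generation 1; period 2)
generation 7: --ooo--oooo-
position 0 holds -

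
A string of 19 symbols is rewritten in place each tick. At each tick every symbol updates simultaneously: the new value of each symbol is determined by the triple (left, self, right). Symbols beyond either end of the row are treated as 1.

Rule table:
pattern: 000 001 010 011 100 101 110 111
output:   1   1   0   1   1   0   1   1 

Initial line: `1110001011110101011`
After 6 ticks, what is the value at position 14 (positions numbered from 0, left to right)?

1

1111110011110000011
1111111111111111111
1111111111111111111  (fixed point — unchanged through tick 6)
position 14 holds 1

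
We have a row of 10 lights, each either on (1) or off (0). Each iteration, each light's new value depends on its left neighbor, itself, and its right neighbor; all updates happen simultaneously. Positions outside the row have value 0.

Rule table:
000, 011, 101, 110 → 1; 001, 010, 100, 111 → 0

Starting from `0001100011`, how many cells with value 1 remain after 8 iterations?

1101101011
1111110111
1000011101
0011010110
1011101110
0110111010
0111101100
0100111101
count of 1: 6

6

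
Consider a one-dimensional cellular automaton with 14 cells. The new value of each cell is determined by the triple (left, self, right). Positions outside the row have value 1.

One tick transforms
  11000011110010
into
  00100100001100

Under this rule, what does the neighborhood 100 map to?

1

At position 2 the neighborhood is 100; the next row has 1 there.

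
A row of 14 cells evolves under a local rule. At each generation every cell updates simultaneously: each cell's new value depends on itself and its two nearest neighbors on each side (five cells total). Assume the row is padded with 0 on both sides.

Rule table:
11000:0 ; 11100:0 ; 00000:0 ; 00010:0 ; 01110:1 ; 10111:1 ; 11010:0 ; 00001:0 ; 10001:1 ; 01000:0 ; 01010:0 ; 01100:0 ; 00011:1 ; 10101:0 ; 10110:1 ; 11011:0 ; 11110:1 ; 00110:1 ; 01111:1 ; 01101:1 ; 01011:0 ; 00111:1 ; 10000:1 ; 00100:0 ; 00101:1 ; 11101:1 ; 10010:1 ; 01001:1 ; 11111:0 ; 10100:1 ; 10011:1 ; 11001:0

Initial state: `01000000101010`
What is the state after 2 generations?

00010000100010
00000100001000

00000100001000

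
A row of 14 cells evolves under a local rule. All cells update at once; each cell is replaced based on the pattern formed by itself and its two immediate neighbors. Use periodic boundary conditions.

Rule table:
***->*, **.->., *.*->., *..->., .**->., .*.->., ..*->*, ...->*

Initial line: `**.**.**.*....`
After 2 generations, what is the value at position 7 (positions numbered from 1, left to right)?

*

...........***
.**********.*.
position 7 holds *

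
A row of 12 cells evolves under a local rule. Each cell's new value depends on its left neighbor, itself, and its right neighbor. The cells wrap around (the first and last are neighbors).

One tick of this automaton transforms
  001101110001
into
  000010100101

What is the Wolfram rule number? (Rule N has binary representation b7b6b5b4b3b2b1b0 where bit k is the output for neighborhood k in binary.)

position 6: 111 → 1  (bit 7 = 1)
position 3: 110 → 0  (bit 6 = 0)
position 4: 101 → 1  (bit 5 = 1)
position 0: 100 → 0  (bit 4 = 0)
position 2: 011 → 0  (bit 3 = 0)
position 11: 010 → 1  (bit 2 = 1)
position 1: 001 → 0  (bit 1 = 0)
position 9: 000 → 1  (bit 0 = 1)
bits b7..b0 = 10100101 = 165

165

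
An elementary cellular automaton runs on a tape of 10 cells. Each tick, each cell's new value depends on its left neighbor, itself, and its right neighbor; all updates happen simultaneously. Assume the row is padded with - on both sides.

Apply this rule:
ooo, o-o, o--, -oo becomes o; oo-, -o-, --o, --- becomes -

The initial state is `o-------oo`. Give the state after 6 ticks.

------o---

tick 1: -o------o-
tick 2: --o------o
tick 3: ---o------
tick 4: ----o-----
tick 5: -----o----
tick 6: ------o---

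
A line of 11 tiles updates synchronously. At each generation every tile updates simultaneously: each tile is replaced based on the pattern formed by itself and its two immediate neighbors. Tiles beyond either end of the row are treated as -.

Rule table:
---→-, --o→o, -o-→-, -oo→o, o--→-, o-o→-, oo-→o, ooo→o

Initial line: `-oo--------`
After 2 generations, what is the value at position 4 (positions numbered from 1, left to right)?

ooo--------
ooo--------
position 4 holds -

-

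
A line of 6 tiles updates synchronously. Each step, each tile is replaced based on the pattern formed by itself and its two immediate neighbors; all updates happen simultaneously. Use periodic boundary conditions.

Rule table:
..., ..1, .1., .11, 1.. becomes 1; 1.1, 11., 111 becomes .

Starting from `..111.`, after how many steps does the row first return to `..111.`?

12

111..1
...111
1111..
1...11
.1111.
11...1
..1111
111...
1..111
.111..
11..11
..111.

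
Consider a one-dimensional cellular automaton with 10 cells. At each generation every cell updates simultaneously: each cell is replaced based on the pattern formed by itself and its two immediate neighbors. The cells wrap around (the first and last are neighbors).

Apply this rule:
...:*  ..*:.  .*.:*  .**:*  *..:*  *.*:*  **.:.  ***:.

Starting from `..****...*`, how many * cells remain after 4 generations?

*.*...**.*
.****.*.**
**...****.
*.**.*...*
count of *: 5

5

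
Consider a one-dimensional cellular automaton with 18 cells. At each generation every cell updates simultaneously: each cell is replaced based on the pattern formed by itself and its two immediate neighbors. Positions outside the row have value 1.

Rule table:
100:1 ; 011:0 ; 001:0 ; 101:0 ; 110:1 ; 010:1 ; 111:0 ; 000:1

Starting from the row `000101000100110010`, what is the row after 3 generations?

generation 1: 110101110110011010
generation 2: 010100010011001010
generation 3: 010111011001101010

010111011001101010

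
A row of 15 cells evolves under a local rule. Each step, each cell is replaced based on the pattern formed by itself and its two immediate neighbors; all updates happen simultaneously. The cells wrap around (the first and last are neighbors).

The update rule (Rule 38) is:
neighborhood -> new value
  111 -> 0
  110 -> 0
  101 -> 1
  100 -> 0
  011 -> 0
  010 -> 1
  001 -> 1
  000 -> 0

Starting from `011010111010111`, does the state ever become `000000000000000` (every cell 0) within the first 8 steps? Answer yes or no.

no

step 1: 100111000111000
step 2: 101000001000001
step 3: 011000011000010
step 4: 100000100000110
step 5: 100001100001001
step 6: 000010000011010
step 7: 000110000100110
step 8: 001000001101000
step 8 is 001000001101000, still not uniform 0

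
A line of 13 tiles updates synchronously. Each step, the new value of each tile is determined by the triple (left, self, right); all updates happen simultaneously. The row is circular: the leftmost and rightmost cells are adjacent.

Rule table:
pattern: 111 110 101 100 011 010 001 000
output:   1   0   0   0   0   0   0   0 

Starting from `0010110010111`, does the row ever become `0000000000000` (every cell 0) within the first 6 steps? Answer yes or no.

step 1: 0000000000010
step 2: 0000000000000
all cells are 0 at step 2

yes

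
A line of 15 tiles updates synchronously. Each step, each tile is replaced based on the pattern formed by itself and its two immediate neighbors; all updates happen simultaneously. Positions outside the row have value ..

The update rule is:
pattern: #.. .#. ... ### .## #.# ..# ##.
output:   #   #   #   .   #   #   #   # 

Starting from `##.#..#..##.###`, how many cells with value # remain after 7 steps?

#############.#
#...........###
#############.#  (repeats step 1; period 2)
step 7: #############.#
count of #: 14

14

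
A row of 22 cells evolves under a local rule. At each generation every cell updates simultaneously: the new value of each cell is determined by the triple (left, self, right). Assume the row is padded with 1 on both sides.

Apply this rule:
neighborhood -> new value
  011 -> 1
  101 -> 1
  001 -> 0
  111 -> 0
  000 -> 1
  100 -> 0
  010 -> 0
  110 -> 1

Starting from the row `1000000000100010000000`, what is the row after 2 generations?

1011111110001000111110
1110000010100010100011

1110000010100010100011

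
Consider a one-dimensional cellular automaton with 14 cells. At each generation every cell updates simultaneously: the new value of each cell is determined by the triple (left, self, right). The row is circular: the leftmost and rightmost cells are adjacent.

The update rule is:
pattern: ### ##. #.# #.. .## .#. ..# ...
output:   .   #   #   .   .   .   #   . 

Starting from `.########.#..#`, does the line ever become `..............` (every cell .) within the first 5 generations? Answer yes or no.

generation 1: #.......##..#.
generation 2: .......#.#.#.#
generation 3: ......#.#.#.#.
generation 4: .....#.#.#.#..
generation 5: ....#.#.#.#...
generation 5 is ....#.#.#.#..., still not uniform .

no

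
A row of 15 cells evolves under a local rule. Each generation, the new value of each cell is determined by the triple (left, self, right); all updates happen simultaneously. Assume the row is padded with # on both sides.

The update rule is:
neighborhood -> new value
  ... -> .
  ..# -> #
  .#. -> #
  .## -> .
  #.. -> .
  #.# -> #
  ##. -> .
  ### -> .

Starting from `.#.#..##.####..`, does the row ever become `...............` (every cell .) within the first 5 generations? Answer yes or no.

no

####.#..#.....#
....##.##....#.
...#..#.....###
..##.##....#...
.#..#.....##..#
generation 5 is .#..#.....##..#, still not uniform .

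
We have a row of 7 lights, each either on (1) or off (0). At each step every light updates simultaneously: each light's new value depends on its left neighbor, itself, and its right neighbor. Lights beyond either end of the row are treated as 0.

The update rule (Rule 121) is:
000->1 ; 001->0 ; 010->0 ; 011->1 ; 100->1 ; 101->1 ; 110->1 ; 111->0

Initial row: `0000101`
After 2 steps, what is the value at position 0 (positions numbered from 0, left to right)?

1

1110010
1011001
position 0 holds 1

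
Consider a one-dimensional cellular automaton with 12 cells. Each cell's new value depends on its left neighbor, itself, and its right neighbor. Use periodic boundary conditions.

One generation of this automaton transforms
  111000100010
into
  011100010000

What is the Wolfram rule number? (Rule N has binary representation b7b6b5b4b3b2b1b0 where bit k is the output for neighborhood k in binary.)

208

position 1: 111 → 1  (bit 7 = 1)
position 2: 110 → 1  (bit 6 = 1)
position 11: 101 → 0  (bit 5 = 0)
position 3: 100 → 1  (bit 4 = 1)
position 0: 011 → 0  (bit 3 = 0)
position 6: 010 → 0  (bit 2 = 0)
position 5: 001 → 0  (bit 1 = 0)
position 4: 000 → 0  (bit 0 = 0)
bits b7..b0 = 11010000 = 208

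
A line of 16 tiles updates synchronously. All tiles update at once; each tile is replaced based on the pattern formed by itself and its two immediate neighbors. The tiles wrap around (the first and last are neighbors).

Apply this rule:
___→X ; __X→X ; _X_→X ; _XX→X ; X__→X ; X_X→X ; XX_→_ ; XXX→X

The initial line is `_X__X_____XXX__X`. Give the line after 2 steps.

XXXXXXXXXXXX_XXX
XXXXXXXXXXX_XXXX

XXXXXXXXXXX_XXXX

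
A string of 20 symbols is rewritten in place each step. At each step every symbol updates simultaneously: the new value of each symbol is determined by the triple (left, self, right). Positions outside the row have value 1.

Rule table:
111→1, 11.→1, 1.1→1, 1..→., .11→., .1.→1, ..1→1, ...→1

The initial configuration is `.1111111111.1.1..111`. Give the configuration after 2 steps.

11.111111111111111.1

1.1111111111111.1.11
11.111111111111111.1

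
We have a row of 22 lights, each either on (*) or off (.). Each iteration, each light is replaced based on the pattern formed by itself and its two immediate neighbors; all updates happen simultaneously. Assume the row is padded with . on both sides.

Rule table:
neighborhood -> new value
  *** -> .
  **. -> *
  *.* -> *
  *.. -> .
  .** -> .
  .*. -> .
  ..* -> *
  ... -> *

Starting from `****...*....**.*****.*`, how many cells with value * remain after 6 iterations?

...*.**..***.**....**.
***.*.*.*..**.*.***.*.
..**.*.*..*.**.*..**..
**.**.*..*.*.**..*.*.*
.**.**..*.*.*.*.*.*.*.
*.**.*.*.*.*.*.*.*.*..
count of *: 11

11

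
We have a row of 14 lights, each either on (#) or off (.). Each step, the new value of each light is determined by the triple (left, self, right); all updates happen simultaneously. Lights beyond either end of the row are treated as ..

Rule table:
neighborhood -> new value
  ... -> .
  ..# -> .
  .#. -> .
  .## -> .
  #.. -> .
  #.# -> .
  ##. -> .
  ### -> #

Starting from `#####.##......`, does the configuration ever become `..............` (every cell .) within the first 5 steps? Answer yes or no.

.###..........
..#...........
..............
all cells are . at step 3

yes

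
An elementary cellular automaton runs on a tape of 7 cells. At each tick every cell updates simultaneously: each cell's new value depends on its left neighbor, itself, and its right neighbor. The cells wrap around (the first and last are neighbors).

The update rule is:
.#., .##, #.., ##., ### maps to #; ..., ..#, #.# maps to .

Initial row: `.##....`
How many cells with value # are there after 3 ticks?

.###...
.####..
.#####.
count of #: 5

5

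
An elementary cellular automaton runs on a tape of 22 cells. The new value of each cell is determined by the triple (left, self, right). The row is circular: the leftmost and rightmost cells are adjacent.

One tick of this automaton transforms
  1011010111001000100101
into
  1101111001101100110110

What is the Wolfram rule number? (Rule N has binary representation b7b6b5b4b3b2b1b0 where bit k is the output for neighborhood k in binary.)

position 8: 111 → 0  (bit 7 = 0)
position 0: 110 → 1  (bit 6 = 1)
position 1: 101 → 1  (bit 5 = 1)
position 10: 100 → 1  (bit 4 = 1)
position 2: 011 → 0  (bit 3 = 0)
position 5: 010 → 1  (bit 2 = 1)
position 11: 001 → 0  (bit 1 = 0)
position 14: 000 → 0  (bit 0 = 0)
bits b7..b0 = 01110100 = 116

116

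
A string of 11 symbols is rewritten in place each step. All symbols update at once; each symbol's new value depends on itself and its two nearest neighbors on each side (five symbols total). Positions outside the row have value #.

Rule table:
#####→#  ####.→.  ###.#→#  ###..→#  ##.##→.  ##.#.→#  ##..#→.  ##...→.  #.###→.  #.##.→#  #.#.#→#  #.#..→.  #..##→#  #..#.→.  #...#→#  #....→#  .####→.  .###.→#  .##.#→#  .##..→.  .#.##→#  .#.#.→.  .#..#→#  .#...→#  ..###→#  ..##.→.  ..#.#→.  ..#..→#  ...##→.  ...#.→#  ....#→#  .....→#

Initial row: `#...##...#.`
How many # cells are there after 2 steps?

6

#.#....##.#
##.###..#..
count of #: 6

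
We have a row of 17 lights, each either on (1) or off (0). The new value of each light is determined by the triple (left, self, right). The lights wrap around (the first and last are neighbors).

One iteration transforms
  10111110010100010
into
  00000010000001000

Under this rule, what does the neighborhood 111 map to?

At position 3 the neighborhood is 111; the next row has 0 there.

0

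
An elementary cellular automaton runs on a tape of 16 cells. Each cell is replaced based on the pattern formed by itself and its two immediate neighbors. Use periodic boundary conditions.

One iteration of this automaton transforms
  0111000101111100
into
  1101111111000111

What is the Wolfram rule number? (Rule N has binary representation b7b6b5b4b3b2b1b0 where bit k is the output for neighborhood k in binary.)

127

position 2: 111 → 0  (bit 7 = 0)
position 3: 110 → 1  (bit 6 = 1)
position 8: 101 → 1  (bit 5 = 1)
position 4: 100 → 1  (bit 4 = 1)
position 1: 011 → 1  (bit 3 = 1)
position 7: 010 → 1  (bit 2 = 1)
position 0: 001 → 1  (bit 1 = 1)
position 5: 000 → 1  (bit 0 = 1)
bits b7..b0 = 01111111 = 127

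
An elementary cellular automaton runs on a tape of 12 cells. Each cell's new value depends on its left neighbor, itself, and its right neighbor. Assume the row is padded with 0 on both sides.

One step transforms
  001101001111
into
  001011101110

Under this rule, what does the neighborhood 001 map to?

0

At position 1 the neighborhood is 001; the next row has 0 there.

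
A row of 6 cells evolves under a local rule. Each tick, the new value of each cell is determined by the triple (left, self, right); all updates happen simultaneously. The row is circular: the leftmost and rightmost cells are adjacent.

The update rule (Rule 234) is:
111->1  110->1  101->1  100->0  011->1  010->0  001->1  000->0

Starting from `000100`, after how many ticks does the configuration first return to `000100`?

tick 1: 001000
tick 2: 010000
tick 3: 100000
tick 4: 000001
tick 5: 000010
tick 6: 000100

6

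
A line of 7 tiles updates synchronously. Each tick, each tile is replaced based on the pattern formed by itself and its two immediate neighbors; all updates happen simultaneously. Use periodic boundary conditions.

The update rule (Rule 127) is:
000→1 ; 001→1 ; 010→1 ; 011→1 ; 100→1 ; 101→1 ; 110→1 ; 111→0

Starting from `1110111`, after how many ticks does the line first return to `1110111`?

0011100
1110111

2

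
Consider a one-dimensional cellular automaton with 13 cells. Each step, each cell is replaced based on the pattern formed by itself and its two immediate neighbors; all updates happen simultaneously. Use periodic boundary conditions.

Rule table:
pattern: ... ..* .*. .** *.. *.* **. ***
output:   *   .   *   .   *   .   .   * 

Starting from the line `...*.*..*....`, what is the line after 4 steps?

**.*.**.*****
*..*.....****
.*.*****..***
.*..***.*..*.

.*..***.*..*.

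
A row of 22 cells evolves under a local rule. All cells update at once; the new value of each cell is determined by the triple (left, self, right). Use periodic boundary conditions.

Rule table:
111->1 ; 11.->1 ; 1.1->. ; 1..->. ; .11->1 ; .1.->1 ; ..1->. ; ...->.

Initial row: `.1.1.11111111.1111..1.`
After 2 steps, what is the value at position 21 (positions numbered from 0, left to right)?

step 1: .1.1.11111111.1111..1.  (fixed point — unchanged through step 2)
position 21 holds .

.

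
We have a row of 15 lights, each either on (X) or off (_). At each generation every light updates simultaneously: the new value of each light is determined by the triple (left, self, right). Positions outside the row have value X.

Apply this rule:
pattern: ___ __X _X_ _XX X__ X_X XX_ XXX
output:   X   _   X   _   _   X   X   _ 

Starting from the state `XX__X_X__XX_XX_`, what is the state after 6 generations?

_X__XXX___XX_XX
XX____X_X__XX__
_X_XX_XXX___X__
XXX_XX__X_X_X__
__XX_X__XXXXX__
___XXX______X__

___XXX______X__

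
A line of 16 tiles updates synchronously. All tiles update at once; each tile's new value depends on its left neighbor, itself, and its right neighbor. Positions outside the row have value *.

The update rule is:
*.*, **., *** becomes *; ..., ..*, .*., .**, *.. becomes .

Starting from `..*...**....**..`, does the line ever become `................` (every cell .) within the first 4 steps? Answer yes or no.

yes

.......*.....*..
................
all cells are . at step 2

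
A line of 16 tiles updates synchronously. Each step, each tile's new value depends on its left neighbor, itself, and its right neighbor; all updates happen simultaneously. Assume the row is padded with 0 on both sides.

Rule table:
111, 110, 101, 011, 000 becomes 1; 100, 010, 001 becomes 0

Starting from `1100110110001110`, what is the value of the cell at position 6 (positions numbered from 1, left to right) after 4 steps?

1

1100111110101110
1100111111011110
1100111111111110
1100111111111110
position 6 holds 1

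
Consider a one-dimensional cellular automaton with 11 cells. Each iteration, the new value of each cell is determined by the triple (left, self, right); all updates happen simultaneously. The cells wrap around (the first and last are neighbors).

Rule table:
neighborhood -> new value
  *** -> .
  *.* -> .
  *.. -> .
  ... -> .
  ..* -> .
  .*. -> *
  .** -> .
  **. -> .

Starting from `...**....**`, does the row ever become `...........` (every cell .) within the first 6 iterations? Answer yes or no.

yes

...........
all cells are . at iteration 1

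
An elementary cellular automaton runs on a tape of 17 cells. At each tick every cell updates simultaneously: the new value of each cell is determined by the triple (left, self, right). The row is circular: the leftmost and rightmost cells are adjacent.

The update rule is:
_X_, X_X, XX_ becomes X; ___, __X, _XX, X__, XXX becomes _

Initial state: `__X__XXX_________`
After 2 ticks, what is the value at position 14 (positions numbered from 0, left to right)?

_

tick 1: __X____X_________
tick 2: __X____X_________
position 14 holds _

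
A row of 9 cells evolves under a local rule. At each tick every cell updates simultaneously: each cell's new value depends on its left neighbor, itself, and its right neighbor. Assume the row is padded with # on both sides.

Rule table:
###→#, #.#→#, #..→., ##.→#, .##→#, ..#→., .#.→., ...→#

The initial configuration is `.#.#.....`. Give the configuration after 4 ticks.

#.#..###.
##...####
##.#.####
###.#####

###.#####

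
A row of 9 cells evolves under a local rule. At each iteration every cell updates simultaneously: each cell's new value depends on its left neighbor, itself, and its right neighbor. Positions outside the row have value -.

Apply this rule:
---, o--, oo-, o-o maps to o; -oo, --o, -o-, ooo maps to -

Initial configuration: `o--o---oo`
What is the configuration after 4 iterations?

-o--o---o

-o--oo--o
--o--oo--
o--o--ooo
-o--o---o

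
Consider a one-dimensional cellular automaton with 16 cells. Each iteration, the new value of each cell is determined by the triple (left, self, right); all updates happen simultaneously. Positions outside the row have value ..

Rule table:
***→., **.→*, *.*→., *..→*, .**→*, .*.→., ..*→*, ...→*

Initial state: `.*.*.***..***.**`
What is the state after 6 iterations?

.***.********.**

*....*.****.*.**
.****..*..*...**
**..***.**.*****
*****.*.**.*...*
*...*...**..***.
.***.********.**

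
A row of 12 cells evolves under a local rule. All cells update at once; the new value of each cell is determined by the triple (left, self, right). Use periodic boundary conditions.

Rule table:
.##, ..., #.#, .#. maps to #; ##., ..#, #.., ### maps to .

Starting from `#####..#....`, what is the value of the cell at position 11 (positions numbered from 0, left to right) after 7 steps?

step 1: #......#.##.
step 2: #.####.###.#
step 3: .##...##..##
step 4: ##..#.#...#.
step 5: #...###.#.##
step 6: ..#.#..####.
step 7: #.###..#....
position 11 holds .

.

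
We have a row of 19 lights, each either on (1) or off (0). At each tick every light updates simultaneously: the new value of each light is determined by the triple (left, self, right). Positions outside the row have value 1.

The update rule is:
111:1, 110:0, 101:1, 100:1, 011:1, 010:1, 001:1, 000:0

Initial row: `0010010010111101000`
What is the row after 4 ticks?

1111111111111011101
1111111111110111011
1111111111101110111
1111111111011101111

1111111111011101111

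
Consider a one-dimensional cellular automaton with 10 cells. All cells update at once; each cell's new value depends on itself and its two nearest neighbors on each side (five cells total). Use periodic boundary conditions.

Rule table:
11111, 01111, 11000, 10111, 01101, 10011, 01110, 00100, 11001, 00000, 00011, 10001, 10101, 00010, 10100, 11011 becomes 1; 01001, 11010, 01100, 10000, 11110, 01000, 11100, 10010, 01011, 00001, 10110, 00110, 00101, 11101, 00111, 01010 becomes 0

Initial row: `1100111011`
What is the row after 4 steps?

0101010101

0011010111
1101010110
0101010011
0101010101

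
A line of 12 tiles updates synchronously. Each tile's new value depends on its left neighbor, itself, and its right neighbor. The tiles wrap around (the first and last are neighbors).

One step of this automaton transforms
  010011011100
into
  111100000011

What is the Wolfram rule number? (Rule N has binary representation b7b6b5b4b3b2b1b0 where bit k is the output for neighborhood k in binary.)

position 8: 111 → 0  (bit 7 = 0)
position 5: 110 → 0  (bit 6 = 0)
position 6: 101 → 0  (bit 5 = 0)
position 2: 100 → 1  (bit 4 = 1)
position 4: 011 → 0  (bit 3 = 0)
position 1: 010 → 1  (bit 2 = 1)
position 0: 001 → 1  (bit 1 = 1)
position 11: 000 → 1  (bit 0 = 1)
bits b7..b0 = 00010111 = 23

23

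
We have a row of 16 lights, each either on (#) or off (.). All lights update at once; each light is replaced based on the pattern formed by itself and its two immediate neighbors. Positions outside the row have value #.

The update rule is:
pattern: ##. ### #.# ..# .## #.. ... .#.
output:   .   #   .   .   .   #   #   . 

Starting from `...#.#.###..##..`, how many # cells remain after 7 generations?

generation 1: ##......#.#...#.
generation 2: #.#####....##...
generation 3: ...###.###...##.
generation 4: ##..#...#.##....
generation 5: #.#..##.....###.
generation 6: ...#...####..#..
generation 7: ##..##..##.#..#.
count of #: 8

8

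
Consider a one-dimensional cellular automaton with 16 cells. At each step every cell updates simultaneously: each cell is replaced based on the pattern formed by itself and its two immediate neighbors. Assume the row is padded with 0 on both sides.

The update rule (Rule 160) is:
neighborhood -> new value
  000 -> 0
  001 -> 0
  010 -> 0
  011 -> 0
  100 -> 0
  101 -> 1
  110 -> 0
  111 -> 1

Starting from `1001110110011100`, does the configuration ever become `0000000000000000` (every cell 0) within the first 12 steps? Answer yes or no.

yes

step 1: 0000101000001000
step 2: 0000010000000000
step 3: 0000000000000000
all cells are 0 at step 3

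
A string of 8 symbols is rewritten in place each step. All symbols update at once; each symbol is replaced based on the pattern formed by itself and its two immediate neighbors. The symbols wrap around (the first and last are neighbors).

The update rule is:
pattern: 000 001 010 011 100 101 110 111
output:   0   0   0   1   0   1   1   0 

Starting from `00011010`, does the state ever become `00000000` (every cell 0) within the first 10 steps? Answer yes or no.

yes

00011100
00010100
00001000
00000000
all cells are 0 at step 4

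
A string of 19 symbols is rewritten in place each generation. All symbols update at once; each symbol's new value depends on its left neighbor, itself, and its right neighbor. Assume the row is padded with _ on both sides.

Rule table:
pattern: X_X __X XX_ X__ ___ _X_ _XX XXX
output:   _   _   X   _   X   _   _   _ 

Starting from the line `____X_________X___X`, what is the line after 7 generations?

generation 1: XXX___XXXXXXX___X__
generation 2: __X_X_______X_X___X
generation 3: X_____XXXXX_____X__
generation 4: __XXX_____X_XXX___X
generation 5: X___X_XXX_____X_X__
generation 6: __X_____X_XXX_____X
generation 7: X___XXX_____X_XXX__

X___XXX_____X_XXX__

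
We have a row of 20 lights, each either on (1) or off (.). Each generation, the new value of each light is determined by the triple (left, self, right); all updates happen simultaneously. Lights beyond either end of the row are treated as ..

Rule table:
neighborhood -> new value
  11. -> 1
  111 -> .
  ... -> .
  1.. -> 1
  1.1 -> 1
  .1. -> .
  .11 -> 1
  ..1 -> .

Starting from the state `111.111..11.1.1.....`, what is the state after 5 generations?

..1.111...1..111.1.1

generation 1: 1.111.11.111.1.1....
generation 2: .11.111111.11.1.1...
generation 3: .1111....11111.1.1..
generation 4: .1..11...1...11.1.1.
generation 5: ..1.111...1..111.1.1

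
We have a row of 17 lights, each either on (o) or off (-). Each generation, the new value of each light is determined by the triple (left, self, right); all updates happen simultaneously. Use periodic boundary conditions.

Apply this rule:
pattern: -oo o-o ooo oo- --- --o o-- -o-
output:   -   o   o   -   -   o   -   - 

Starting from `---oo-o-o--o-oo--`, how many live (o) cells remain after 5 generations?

5

generation 1: --o--o-o--o-o----
generation 2: -o--o-o--o-o-----
generation 3: o--o-o--o-o------
generation 4: --o-o--o-o------o
generation 5: -o-o--o-o------o-
count of o: 5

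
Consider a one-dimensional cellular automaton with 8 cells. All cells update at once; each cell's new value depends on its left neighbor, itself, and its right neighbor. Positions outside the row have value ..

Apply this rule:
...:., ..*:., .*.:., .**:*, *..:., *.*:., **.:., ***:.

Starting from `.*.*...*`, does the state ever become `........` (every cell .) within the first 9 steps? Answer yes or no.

step 1: ........
all cells are . at step 1

yes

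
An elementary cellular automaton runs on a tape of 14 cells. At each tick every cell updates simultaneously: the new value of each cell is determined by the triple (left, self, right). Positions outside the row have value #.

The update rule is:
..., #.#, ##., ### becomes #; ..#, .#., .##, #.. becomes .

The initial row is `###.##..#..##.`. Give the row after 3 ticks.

#####...###...

####.#......##
#####..####..#
#####...###...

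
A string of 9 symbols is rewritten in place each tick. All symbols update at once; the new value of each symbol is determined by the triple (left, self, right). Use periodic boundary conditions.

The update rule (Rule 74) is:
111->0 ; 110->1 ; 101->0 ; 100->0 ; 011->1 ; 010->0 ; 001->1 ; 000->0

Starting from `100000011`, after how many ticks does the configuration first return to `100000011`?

100000110
000001110
000011010
000111000
001101000
011100000
110100000
110000001
010000011
000000111
000001101
000011100
000110100
001110000
011010000
111000000
101000001
100000011

18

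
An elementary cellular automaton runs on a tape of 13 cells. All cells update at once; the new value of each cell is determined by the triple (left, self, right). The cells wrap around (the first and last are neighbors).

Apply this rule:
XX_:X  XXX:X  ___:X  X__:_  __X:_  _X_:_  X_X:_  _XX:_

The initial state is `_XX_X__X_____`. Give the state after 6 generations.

__X______XXXX
____XXXX__XXX
_XX__XXX___XX
__X___XX_X__X
____X__X_____
XXX______XXXX

XXX______XXXX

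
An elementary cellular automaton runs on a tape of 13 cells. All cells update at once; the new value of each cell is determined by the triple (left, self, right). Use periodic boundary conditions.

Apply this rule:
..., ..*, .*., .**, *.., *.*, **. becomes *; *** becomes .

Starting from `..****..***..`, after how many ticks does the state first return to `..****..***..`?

2

tick 1: ***..****.***
tick 2: ..****..***..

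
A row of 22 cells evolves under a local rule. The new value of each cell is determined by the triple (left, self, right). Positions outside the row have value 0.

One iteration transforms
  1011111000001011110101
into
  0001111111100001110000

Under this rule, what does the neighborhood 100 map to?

At position 7 the neighborhood is 100; the next row has 1 there.

1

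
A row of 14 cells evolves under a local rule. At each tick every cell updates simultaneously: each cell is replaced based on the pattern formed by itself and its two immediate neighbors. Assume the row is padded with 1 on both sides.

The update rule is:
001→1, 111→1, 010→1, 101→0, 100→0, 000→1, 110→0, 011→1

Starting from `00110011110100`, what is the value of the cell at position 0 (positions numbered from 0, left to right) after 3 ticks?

0

01100111100101
01001111001101
01011110011001
position 0 holds 0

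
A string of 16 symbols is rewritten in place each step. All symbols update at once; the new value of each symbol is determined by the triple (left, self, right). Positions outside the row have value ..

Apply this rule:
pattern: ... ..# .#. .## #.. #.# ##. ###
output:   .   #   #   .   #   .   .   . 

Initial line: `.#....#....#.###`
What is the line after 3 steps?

###..###..##....
...##...##..#...
..#..#.#..####..

..#..#.#..####..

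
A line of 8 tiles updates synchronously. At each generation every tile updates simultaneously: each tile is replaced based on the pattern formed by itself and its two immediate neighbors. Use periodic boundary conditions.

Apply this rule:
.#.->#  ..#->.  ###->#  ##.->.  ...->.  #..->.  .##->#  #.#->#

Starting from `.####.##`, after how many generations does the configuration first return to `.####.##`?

8

generation 1: ####.##.
generation 2: ###.##.#
generation 3: ##.##.##
generation 4: #.##.###
generation 5: .##.####
generation 6: ##.####.
generation 7: #.####.#
generation 8: .####.##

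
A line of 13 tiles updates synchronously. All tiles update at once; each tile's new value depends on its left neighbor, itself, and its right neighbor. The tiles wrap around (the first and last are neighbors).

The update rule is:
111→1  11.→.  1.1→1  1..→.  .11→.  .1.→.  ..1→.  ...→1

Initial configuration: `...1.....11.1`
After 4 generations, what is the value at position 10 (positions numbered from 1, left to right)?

1

.1...111...1.
...1..1..1...
11.........11
1..1111111..1
position 10 holds 1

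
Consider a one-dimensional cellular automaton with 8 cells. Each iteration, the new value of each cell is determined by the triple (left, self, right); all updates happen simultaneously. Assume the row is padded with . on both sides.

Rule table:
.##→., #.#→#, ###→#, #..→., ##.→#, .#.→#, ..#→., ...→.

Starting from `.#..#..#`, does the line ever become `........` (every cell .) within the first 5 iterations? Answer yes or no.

no

iteration 1: .#..#..#  (fixed point — unchanged through iteration 5)
iteration 5 is .#..#..#, still not uniform .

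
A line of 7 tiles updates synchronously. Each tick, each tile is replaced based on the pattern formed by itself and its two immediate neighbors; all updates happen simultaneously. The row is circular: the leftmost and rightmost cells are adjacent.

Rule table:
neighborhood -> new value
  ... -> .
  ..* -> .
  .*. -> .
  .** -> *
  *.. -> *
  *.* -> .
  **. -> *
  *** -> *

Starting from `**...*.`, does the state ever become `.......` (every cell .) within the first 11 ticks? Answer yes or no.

***....
****...
*****..
******.
******.  (fixed point — unchanged through tick 11)
tick 11 is ******., still not uniform .

no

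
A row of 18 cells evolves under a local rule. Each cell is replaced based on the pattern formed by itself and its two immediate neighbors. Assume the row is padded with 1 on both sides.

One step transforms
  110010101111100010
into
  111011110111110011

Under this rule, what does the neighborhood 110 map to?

1

At position 1 the neighborhood is 110; the next row has 1 there.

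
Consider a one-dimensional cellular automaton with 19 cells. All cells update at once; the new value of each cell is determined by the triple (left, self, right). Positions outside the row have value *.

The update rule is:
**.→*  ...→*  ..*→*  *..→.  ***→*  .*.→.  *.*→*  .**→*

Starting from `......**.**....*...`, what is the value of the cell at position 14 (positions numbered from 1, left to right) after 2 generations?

*

generation 1: .**********.***..**
generation 2: ***************.***
position 14 holds *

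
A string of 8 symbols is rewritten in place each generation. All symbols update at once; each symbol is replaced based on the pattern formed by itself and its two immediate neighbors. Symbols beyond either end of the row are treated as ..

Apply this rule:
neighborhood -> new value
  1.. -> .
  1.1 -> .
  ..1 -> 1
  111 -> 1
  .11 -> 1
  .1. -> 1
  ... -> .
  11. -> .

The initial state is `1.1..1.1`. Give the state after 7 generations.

1.1.1.1.

generation 1: 1.1.11.1
generation 2: 1.1.1..1
generation 3: 1.1.1.11
generation 4: 1.1.1.1.
generation 5: 1.1.1.1.  (fixed point — unchanged through generation 7)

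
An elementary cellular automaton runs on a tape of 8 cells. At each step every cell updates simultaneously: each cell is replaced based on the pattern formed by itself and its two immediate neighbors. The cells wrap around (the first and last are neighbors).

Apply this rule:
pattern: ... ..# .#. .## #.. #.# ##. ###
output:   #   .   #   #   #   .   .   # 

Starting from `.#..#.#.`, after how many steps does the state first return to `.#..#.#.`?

.##.#.##
.#..#.#.

2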